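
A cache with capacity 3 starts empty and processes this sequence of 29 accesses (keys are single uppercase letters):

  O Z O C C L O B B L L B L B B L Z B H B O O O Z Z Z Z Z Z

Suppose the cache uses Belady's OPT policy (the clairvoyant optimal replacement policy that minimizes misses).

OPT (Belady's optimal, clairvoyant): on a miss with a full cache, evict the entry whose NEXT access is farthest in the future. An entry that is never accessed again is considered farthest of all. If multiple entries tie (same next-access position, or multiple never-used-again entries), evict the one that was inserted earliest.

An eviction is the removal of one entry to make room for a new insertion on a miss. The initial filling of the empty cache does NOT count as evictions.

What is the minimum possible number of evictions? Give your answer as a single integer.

Answer: 4

Derivation:
OPT (Belady) simulation (capacity=3):
  1. access O: MISS. Cache: [O]
  2. access Z: MISS. Cache: [O Z]
  3. access O: HIT. Next use of O: step 7. Cache: [O Z]
  4. access C: MISS. Cache: [O Z C]
  5. access C: HIT. Next use of C: never. Cache: [O Z C]
  6. access L: MISS, evict C (next use: never). Cache: [O Z L]
  7. access O: HIT. Next use of O: step 21. Cache: [O Z L]
  8. access B: MISS, evict O (next use: step 21). Cache: [Z L B]
  9. access B: HIT. Next use of B: step 12. Cache: [Z L B]
  10. access L: HIT. Next use of L: step 11. Cache: [Z L B]
  11. access L: HIT. Next use of L: step 13. Cache: [Z L B]
  12. access B: HIT. Next use of B: step 14. Cache: [Z L B]
  13. access L: HIT. Next use of L: step 16. Cache: [Z L B]
  14. access B: HIT. Next use of B: step 15. Cache: [Z L B]
  15. access B: HIT. Next use of B: step 18. Cache: [Z L B]
  16. access L: HIT. Next use of L: never. Cache: [Z L B]
  17. access Z: HIT. Next use of Z: step 24. Cache: [Z L B]
  18. access B: HIT. Next use of B: step 20. Cache: [Z L B]
  19. access H: MISS, evict L (next use: never). Cache: [Z B H]
  20. access B: HIT. Next use of B: never. Cache: [Z B H]
  21. access O: MISS, evict B (next use: never). Cache: [Z H O]
  22. access O: HIT. Next use of O: step 23. Cache: [Z H O]
  23. access O: HIT. Next use of O: never. Cache: [Z H O]
  24. access Z: HIT. Next use of Z: step 25. Cache: [Z H O]
  25. access Z: HIT. Next use of Z: step 26. Cache: [Z H O]
  26. access Z: HIT. Next use of Z: step 27. Cache: [Z H O]
  27. access Z: HIT. Next use of Z: step 28. Cache: [Z H O]
  28. access Z: HIT. Next use of Z: step 29. Cache: [Z H O]
  29. access Z: HIT. Next use of Z: never. Cache: [Z H O]
Total: 22 hits, 7 misses, 4 evictions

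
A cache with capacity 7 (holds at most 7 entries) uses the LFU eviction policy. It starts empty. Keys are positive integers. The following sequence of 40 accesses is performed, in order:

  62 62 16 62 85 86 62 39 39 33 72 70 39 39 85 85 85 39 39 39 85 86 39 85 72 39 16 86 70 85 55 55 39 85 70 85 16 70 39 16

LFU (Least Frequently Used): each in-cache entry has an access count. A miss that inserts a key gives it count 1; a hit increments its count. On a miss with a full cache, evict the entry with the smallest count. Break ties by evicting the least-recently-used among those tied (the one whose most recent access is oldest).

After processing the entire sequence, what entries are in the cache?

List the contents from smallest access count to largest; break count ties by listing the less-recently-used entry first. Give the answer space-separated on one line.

LFU simulation (capacity=7):
  1. access 62: MISS. Cache: [62(c=1)]
  2. access 62: HIT, count now 2. Cache: [62(c=2)]
  3. access 16: MISS. Cache: [16(c=1) 62(c=2)]
  4. access 62: HIT, count now 3. Cache: [16(c=1) 62(c=3)]
  5. access 85: MISS. Cache: [16(c=1) 85(c=1) 62(c=3)]
  6. access 86: MISS. Cache: [16(c=1) 85(c=1) 86(c=1) 62(c=3)]
  7. access 62: HIT, count now 4. Cache: [16(c=1) 85(c=1) 86(c=1) 62(c=4)]
  8. access 39: MISS. Cache: [16(c=1) 85(c=1) 86(c=1) 39(c=1) 62(c=4)]
  9. access 39: HIT, count now 2. Cache: [16(c=1) 85(c=1) 86(c=1) 39(c=2) 62(c=4)]
  10. access 33: MISS. Cache: [16(c=1) 85(c=1) 86(c=1) 33(c=1) 39(c=2) 62(c=4)]
  11. access 72: MISS. Cache: [16(c=1) 85(c=1) 86(c=1) 33(c=1) 72(c=1) 39(c=2) 62(c=4)]
  12. access 70: MISS, evict 16(c=1). Cache: [85(c=1) 86(c=1) 33(c=1) 72(c=1) 70(c=1) 39(c=2) 62(c=4)]
  13. access 39: HIT, count now 3. Cache: [85(c=1) 86(c=1) 33(c=1) 72(c=1) 70(c=1) 39(c=3) 62(c=4)]
  14. access 39: HIT, count now 4. Cache: [85(c=1) 86(c=1) 33(c=1) 72(c=1) 70(c=1) 62(c=4) 39(c=4)]
  15. access 85: HIT, count now 2. Cache: [86(c=1) 33(c=1) 72(c=1) 70(c=1) 85(c=2) 62(c=4) 39(c=4)]
  16. access 85: HIT, count now 3. Cache: [86(c=1) 33(c=1) 72(c=1) 70(c=1) 85(c=3) 62(c=4) 39(c=4)]
  17. access 85: HIT, count now 4. Cache: [86(c=1) 33(c=1) 72(c=1) 70(c=1) 62(c=4) 39(c=4) 85(c=4)]
  18. access 39: HIT, count now 5. Cache: [86(c=1) 33(c=1) 72(c=1) 70(c=1) 62(c=4) 85(c=4) 39(c=5)]
  19. access 39: HIT, count now 6. Cache: [86(c=1) 33(c=1) 72(c=1) 70(c=1) 62(c=4) 85(c=4) 39(c=6)]
  20. access 39: HIT, count now 7. Cache: [86(c=1) 33(c=1) 72(c=1) 70(c=1) 62(c=4) 85(c=4) 39(c=7)]
  21. access 85: HIT, count now 5. Cache: [86(c=1) 33(c=1) 72(c=1) 70(c=1) 62(c=4) 85(c=5) 39(c=7)]
  22. access 86: HIT, count now 2. Cache: [33(c=1) 72(c=1) 70(c=1) 86(c=2) 62(c=4) 85(c=5) 39(c=7)]
  23. access 39: HIT, count now 8. Cache: [33(c=1) 72(c=1) 70(c=1) 86(c=2) 62(c=4) 85(c=5) 39(c=8)]
  24. access 85: HIT, count now 6. Cache: [33(c=1) 72(c=1) 70(c=1) 86(c=2) 62(c=4) 85(c=6) 39(c=8)]
  25. access 72: HIT, count now 2. Cache: [33(c=1) 70(c=1) 86(c=2) 72(c=2) 62(c=4) 85(c=6) 39(c=8)]
  26. access 39: HIT, count now 9. Cache: [33(c=1) 70(c=1) 86(c=2) 72(c=2) 62(c=4) 85(c=6) 39(c=9)]
  27. access 16: MISS, evict 33(c=1). Cache: [70(c=1) 16(c=1) 86(c=2) 72(c=2) 62(c=4) 85(c=6) 39(c=9)]
  28. access 86: HIT, count now 3. Cache: [70(c=1) 16(c=1) 72(c=2) 86(c=3) 62(c=4) 85(c=6) 39(c=9)]
  29. access 70: HIT, count now 2. Cache: [16(c=1) 72(c=2) 70(c=2) 86(c=3) 62(c=4) 85(c=6) 39(c=9)]
  30. access 85: HIT, count now 7. Cache: [16(c=1) 72(c=2) 70(c=2) 86(c=3) 62(c=4) 85(c=7) 39(c=9)]
  31. access 55: MISS, evict 16(c=1). Cache: [55(c=1) 72(c=2) 70(c=2) 86(c=3) 62(c=4) 85(c=7) 39(c=9)]
  32. access 55: HIT, count now 2. Cache: [72(c=2) 70(c=2) 55(c=2) 86(c=3) 62(c=4) 85(c=7) 39(c=9)]
  33. access 39: HIT, count now 10. Cache: [72(c=2) 70(c=2) 55(c=2) 86(c=3) 62(c=4) 85(c=7) 39(c=10)]
  34. access 85: HIT, count now 8. Cache: [72(c=2) 70(c=2) 55(c=2) 86(c=3) 62(c=4) 85(c=8) 39(c=10)]
  35. access 70: HIT, count now 3. Cache: [72(c=2) 55(c=2) 86(c=3) 70(c=3) 62(c=4) 85(c=8) 39(c=10)]
  36. access 85: HIT, count now 9. Cache: [72(c=2) 55(c=2) 86(c=3) 70(c=3) 62(c=4) 85(c=9) 39(c=10)]
  37. access 16: MISS, evict 72(c=2). Cache: [16(c=1) 55(c=2) 86(c=3) 70(c=3) 62(c=4) 85(c=9) 39(c=10)]
  38. access 70: HIT, count now 4. Cache: [16(c=1) 55(c=2) 86(c=3) 62(c=4) 70(c=4) 85(c=9) 39(c=10)]
  39. access 39: HIT, count now 11. Cache: [16(c=1) 55(c=2) 86(c=3) 62(c=4) 70(c=4) 85(c=9) 39(c=11)]
  40. access 16: HIT, count now 2. Cache: [55(c=2) 16(c=2) 86(c=3) 62(c=4) 70(c=4) 85(c=9) 39(c=11)]
Total: 29 hits, 11 misses, 4 evictions

Answer: 55 16 86 62 70 85 39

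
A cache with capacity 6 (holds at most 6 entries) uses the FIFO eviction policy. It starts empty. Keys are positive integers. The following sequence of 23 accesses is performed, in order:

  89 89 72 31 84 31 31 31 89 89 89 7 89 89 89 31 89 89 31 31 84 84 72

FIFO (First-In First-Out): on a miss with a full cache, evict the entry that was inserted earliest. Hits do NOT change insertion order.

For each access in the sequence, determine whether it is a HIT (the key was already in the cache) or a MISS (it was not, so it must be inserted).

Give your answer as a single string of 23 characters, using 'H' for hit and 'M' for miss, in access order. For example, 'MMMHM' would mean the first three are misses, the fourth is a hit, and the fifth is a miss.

FIFO simulation (capacity=6):
  1. access 89: MISS. Cache (old->new): [89]
  2. access 89: HIT. Cache (old->new): [89]
  3. access 72: MISS. Cache (old->new): [89 72]
  4. access 31: MISS. Cache (old->new): [89 72 31]
  5. access 84: MISS. Cache (old->new): [89 72 31 84]
  6. access 31: HIT. Cache (old->new): [89 72 31 84]
  7. access 31: HIT. Cache (old->new): [89 72 31 84]
  8. access 31: HIT. Cache (old->new): [89 72 31 84]
  9. access 89: HIT. Cache (old->new): [89 72 31 84]
  10. access 89: HIT. Cache (old->new): [89 72 31 84]
  11. access 89: HIT. Cache (old->new): [89 72 31 84]
  12. access 7: MISS. Cache (old->new): [89 72 31 84 7]
  13. access 89: HIT. Cache (old->new): [89 72 31 84 7]
  14. access 89: HIT. Cache (old->new): [89 72 31 84 7]
  15. access 89: HIT. Cache (old->new): [89 72 31 84 7]
  16. access 31: HIT. Cache (old->new): [89 72 31 84 7]
  17. access 89: HIT. Cache (old->new): [89 72 31 84 7]
  18. access 89: HIT. Cache (old->new): [89 72 31 84 7]
  19. access 31: HIT. Cache (old->new): [89 72 31 84 7]
  20. access 31: HIT. Cache (old->new): [89 72 31 84 7]
  21. access 84: HIT. Cache (old->new): [89 72 31 84 7]
  22. access 84: HIT. Cache (old->new): [89 72 31 84 7]
  23. access 72: HIT. Cache (old->new): [89 72 31 84 7]
Total: 18 hits, 5 misses, 0 evictions

Answer: MHMMMHHHHHHMHHHHHHHHHHH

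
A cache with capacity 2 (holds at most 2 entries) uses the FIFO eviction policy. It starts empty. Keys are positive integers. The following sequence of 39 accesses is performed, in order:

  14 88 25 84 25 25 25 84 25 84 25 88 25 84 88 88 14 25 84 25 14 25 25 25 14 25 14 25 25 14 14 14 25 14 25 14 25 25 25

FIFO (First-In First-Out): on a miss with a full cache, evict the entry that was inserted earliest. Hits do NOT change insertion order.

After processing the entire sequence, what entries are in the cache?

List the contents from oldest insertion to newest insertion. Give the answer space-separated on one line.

FIFO simulation (capacity=2):
  1. access 14: MISS. Cache (old->new): [14]
  2. access 88: MISS. Cache (old->new): [14 88]
  3. access 25: MISS, evict 14. Cache (old->new): [88 25]
  4. access 84: MISS, evict 88. Cache (old->new): [25 84]
  5. access 25: HIT. Cache (old->new): [25 84]
  6. access 25: HIT. Cache (old->new): [25 84]
  7. access 25: HIT. Cache (old->new): [25 84]
  8. access 84: HIT. Cache (old->new): [25 84]
  9. access 25: HIT. Cache (old->new): [25 84]
  10. access 84: HIT. Cache (old->new): [25 84]
  11. access 25: HIT. Cache (old->new): [25 84]
  12. access 88: MISS, evict 25. Cache (old->new): [84 88]
  13. access 25: MISS, evict 84. Cache (old->new): [88 25]
  14. access 84: MISS, evict 88. Cache (old->new): [25 84]
  15. access 88: MISS, evict 25. Cache (old->new): [84 88]
  16. access 88: HIT. Cache (old->new): [84 88]
  17. access 14: MISS, evict 84. Cache (old->new): [88 14]
  18. access 25: MISS, evict 88. Cache (old->new): [14 25]
  19. access 84: MISS, evict 14. Cache (old->new): [25 84]
  20. access 25: HIT. Cache (old->new): [25 84]
  21. access 14: MISS, evict 25. Cache (old->new): [84 14]
  22. access 25: MISS, evict 84. Cache (old->new): [14 25]
  23. access 25: HIT. Cache (old->new): [14 25]
  24. access 25: HIT. Cache (old->new): [14 25]
  25. access 14: HIT. Cache (old->new): [14 25]
  26. access 25: HIT. Cache (old->new): [14 25]
  27. access 14: HIT. Cache (old->new): [14 25]
  28. access 25: HIT. Cache (old->new): [14 25]
  29. access 25: HIT. Cache (old->new): [14 25]
  30. access 14: HIT. Cache (old->new): [14 25]
  31. access 14: HIT. Cache (old->new): [14 25]
  32. access 14: HIT. Cache (old->new): [14 25]
  33. access 25: HIT. Cache (old->new): [14 25]
  34. access 14: HIT. Cache (old->new): [14 25]
  35. access 25: HIT. Cache (old->new): [14 25]
  36. access 14: HIT. Cache (old->new): [14 25]
  37. access 25: HIT. Cache (old->new): [14 25]
  38. access 25: HIT. Cache (old->new): [14 25]
  39. access 25: HIT. Cache (old->new): [14 25]
Total: 26 hits, 13 misses, 11 evictions

Answer: 14 25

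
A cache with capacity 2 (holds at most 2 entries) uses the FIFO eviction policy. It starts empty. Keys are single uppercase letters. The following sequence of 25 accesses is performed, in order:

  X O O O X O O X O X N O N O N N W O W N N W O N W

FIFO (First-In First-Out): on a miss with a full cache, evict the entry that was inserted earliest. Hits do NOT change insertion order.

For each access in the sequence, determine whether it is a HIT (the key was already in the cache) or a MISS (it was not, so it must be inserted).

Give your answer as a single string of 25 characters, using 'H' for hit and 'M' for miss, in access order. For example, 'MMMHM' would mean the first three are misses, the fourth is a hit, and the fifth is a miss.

Answer: MMHHHHHHHHMHHHHHMMHMHMMMM

Derivation:
FIFO simulation (capacity=2):
  1. access X: MISS. Cache (old->new): [X]
  2. access O: MISS. Cache (old->new): [X O]
  3. access O: HIT. Cache (old->new): [X O]
  4. access O: HIT. Cache (old->new): [X O]
  5. access X: HIT. Cache (old->new): [X O]
  6. access O: HIT. Cache (old->new): [X O]
  7. access O: HIT. Cache (old->new): [X O]
  8. access X: HIT. Cache (old->new): [X O]
  9. access O: HIT. Cache (old->new): [X O]
  10. access X: HIT. Cache (old->new): [X O]
  11. access N: MISS, evict X. Cache (old->new): [O N]
  12. access O: HIT. Cache (old->new): [O N]
  13. access N: HIT. Cache (old->new): [O N]
  14. access O: HIT. Cache (old->new): [O N]
  15. access N: HIT. Cache (old->new): [O N]
  16. access N: HIT. Cache (old->new): [O N]
  17. access W: MISS, evict O. Cache (old->new): [N W]
  18. access O: MISS, evict N. Cache (old->new): [W O]
  19. access W: HIT. Cache (old->new): [W O]
  20. access N: MISS, evict W. Cache (old->new): [O N]
  21. access N: HIT. Cache (old->new): [O N]
  22. access W: MISS, evict O. Cache (old->new): [N W]
  23. access O: MISS, evict N. Cache (old->new): [W O]
  24. access N: MISS, evict W. Cache (old->new): [O N]
  25. access W: MISS, evict O. Cache (old->new): [N W]
Total: 15 hits, 10 misses, 8 evictions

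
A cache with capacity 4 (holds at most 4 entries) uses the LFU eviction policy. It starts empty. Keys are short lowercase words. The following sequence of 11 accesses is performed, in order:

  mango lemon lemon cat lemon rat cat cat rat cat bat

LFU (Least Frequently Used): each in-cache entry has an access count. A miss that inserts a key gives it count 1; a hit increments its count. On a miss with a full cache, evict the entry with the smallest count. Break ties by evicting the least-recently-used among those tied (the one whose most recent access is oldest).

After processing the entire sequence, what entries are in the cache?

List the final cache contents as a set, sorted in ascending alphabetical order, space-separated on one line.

LFU simulation (capacity=4):
  1. access mango: MISS. Cache: [mango(c=1)]
  2. access lemon: MISS. Cache: [mango(c=1) lemon(c=1)]
  3. access lemon: HIT, count now 2. Cache: [mango(c=1) lemon(c=2)]
  4. access cat: MISS. Cache: [mango(c=1) cat(c=1) lemon(c=2)]
  5. access lemon: HIT, count now 3. Cache: [mango(c=1) cat(c=1) lemon(c=3)]
  6. access rat: MISS. Cache: [mango(c=1) cat(c=1) rat(c=1) lemon(c=3)]
  7. access cat: HIT, count now 2. Cache: [mango(c=1) rat(c=1) cat(c=2) lemon(c=3)]
  8. access cat: HIT, count now 3. Cache: [mango(c=1) rat(c=1) lemon(c=3) cat(c=3)]
  9. access rat: HIT, count now 2. Cache: [mango(c=1) rat(c=2) lemon(c=3) cat(c=3)]
  10. access cat: HIT, count now 4. Cache: [mango(c=1) rat(c=2) lemon(c=3) cat(c=4)]
  11. access bat: MISS, evict mango(c=1). Cache: [bat(c=1) rat(c=2) lemon(c=3) cat(c=4)]
Total: 6 hits, 5 misses, 1 evictions

Answer: bat cat lemon rat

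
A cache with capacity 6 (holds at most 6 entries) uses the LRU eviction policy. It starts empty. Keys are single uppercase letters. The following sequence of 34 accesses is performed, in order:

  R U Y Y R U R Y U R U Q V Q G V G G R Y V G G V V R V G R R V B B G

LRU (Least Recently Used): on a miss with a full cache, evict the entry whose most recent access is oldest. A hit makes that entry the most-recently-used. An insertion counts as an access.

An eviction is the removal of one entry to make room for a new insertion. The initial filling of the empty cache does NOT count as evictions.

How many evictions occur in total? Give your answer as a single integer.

Answer: 1

Derivation:
LRU simulation (capacity=6):
  1. access R: MISS. Cache (LRU->MRU): [R]
  2. access U: MISS. Cache (LRU->MRU): [R U]
  3. access Y: MISS. Cache (LRU->MRU): [R U Y]
  4. access Y: HIT. Cache (LRU->MRU): [R U Y]
  5. access R: HIT. Cache (LRU->MRU): [U Y R]
  6. access U: HIT. Cache (LRU->MRU): [Y R U]
  7. access R: HIT. Cache (LRU->MRU): [Y U R]
  8. access Y: HIT. Cache (LRU->MRU): [U R Y]
  9. access U: HIT. Cache (LRU->MRU): [R Y U]
  10. access R: HIT. Cache (LRU->MRU): [Y U R]
  11. access U: HIT. Cache (LRU->MRU): [Y R U]
  12. access Q: MISS. Cache (LRU->MRU): [Y R U Q]
  13. access V: MISS. Cache (LRU->MRU): [Y R U Q V]
  14. access Q: HIT. Cache (LRU->MRU): [Y R U V Q]
  15. access G: MISS. Cache (LRU->MRU): [Y R U V Q G]
  16. access V: HIT. Cache (LRU->MRU): [Y R U Q G V]
  17. access G: HIT. Cache (LRU->MRU): [Y R U Q V G]
  18. access G: HIT. Cache (LRU->MRU): [Y R U Q V G]
  19. access R: HIT. Cache (LRU->MRU): [Y U Q V G R]
  20. access Y: HIT. Cache (LRU->MRU): [U Q V G R Y]
  21. access V: HIT. Cache (LRU->MRU): [U Q G R Y V]
  22. access G: HIT. Cache (LRU->MRU): [U Q R Y V G]
  23. access G: HIT. Cache (LRU->MRU): [U Q R Y V G]
  24. access V: HIT. Cache (LRU->MRU): [U Q R Y G V]
  25. access V: HIT. Cache (LRU->MRU): [U Q R Y G V]
  26. access R: HIT. Cache (LRU->MRU): [U Q Y G V R]
  27. access V: HIT. Cache (LRU->MRU): [U Q Y G R V]
  28. access G: HIT. Cache (LRU->MRU): [U Q Y R V G]
  29. access R: HIT. Cache (LRU->MRU): [U Q Y V G R]
  30. access R: HIT. Cache (LRU->MRU): [U Q Y V G R]
  31. access V: HIT. Cache (LRU->MRU): [U Q Y G R V]
  32. access B: MISS, evict U. Cache (LRU->MRU): [Q Y G R V B]
  33. access B: HIT. Cache (LRU->MRU): [Q Y G R V B]
  34. access G: HIT. Cache (LRU->MRU): [Q Y R V B G]
Total: 27 hits, 7 misses, 1 evictions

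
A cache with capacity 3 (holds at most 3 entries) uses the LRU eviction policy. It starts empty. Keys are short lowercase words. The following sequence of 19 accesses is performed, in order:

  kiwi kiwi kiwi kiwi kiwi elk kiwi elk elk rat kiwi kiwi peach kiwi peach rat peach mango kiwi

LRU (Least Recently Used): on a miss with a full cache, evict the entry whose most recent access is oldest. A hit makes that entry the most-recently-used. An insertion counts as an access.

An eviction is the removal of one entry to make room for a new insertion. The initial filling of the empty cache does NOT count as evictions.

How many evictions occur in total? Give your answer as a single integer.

LRU simulation (capacity=3):
  1. access kiwi: MISS. Cache (LRU->MRU): [kiwi]
  2. access kiwi: HIT. Cache (LRU->MRU): [kiwi]
  3. access kiwi: HIT. Cache (LRU->MRU): [kiwi]
  4. access kiwi: HIT. Cache (LRU->MRU): [kiwi]
  5. access kiwi: HIT. Cache (LRU->MRU): [kiwi]
  6. access elk: MISS. Cache (LRU->MRU): [kiwi elk]
  7. access kiwi: HIT. Cache (LRU->MRU): [elk kiwi]
  8. access elk: HIT. Cache (LRU->MRU): [kiwi elk]
  9. access elk: HIT. Cache (LRU->MRU): [kiwi elk]
  10. access rat: MISS. Cache (LRU->MRU): [kiwi elk rat]
  11. access kiwi: HIT. Cache (LRU->MRU): [elk rat kiwi]
  12. access kiwi: HIT. Cache (LRU->MRU): [elk rat kiwi]
  13. access peach: MISS, evict elk. Cache (LRU->MRU): [rat kiwi peach]
  14. access kiwi: HIT. Cache (LRU->MRU): [rat peach kiwi]
  15. access peach: HIT. Cache (LRU->MRU): [rat kiwi peach]
  16. access rat: HIT. Cache (LRU->MRU): [kiwi peach rat]
  17. access peach: HIT. Cache (LRU->MRU): [kiwi rat peach]
  18. access mango: MISS, evict kiwi. Cache (LRU->MRU): [rat peach mango]
  19. access kiwi: MISS, evict rat. Cache (LRU->MRU): [peach mango kiwi]
Total: 13 hits, 6 misses, 3 evictions

Answer: 3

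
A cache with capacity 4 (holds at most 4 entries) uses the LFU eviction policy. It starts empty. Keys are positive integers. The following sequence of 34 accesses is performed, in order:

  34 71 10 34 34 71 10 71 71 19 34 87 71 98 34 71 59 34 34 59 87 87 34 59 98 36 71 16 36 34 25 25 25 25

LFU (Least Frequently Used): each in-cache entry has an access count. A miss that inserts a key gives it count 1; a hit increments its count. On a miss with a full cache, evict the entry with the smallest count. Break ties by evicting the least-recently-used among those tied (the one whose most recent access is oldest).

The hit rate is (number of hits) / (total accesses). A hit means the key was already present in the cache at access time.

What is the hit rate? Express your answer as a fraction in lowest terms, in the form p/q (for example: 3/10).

Answer: 21/34

Derivation:
LFU simulation (capacity=4):
  1. access 34: MISS. Cache: [34(c=1)]
  2. access 71: MISS. Cache: [34(c=1) 71(c=1)]
  3. access 10: MISS. Cache: [34(c=1) 71(c=1) 10(c=1)]
  4. access 34: HIT, count now 2. Cache: [71(c=1) 10(c=1) 34(c=2)]
  5. access 34: HIT, count now 3. Cache: [71(c=1) 10(c=1) 34(c=3)]
  6. access 71: HIT, count now 2. Cache: [10(c=1) 71(c=2) 34(c=3)]
  7. access 10: HIT, count now 2. Cache: [71(c=2) 10(c=2) 34(c=3)]
  8. access 71: HIT, count now 3. Cache: [10(c=2) 34(c=3) 71(c=3)]
  9. access 71: HIT, count now 4. Cache: [10(c=2) 34(c=3) 71(c=4)]
  10. access 19: MISS. Cache: [19(c=1) 10(c=2) 34(c=3) 71(c=4)]
  11. access 34: HIT, count now 4. Cache: [19(c=1) 10(c=2) 71(c=4) 34(c=4)]
  12. access 87: MISS, evict 19(c=1). Cache: [87(c=1) 10(c=2) 71(c=4) 34(c=4)]
  13. access 71: HIT, count now 5. Cache: [87(c=1) 10(c=2) 34(c=4) 71(c=5)]
  14. access 98: MISS, evict 87(c=1). Cache: [98(c=1) 10(c=2) 34(c=4) 71(c=5)]
  15. access 34: HIT, count now 5. Cache: [98(c=1) 10(c=2) 71(c=5) 34(c=5)]
  16. access 71: HIT, count now 6. Cache: [98(c=1) 10(c=2) 34(c=5) 71(c=6)]
  17. access 59: MISS, evict 98(c=1). Cache: [59(c=1) 10(c=2) 34(c=5) 71(c=6)]
  18. access 34: HIT, count now 6. Cache: [59(c=1) 10(c=2) 71(c=6) 34(c=6)]
  19. access 34: HIT, count now 7. Cache: [59(c=1) 10(c=2) 71(c=6) 34(c=7)]
  20. access 59: HIT, count now 2. Cache: [10(c=2) 59(c=2) 71(c=6) 34(c=7)]
  21. access 87: MISS, evict 10(c=2). Cache: [87(c=1) 59(c=2) 71(c=6) 34(c=7)]
  22. access 87: HIT, count now 2. Cache: [59(c=2) 87(c=2) 71(c=6) 34(c=7)]
  23. access 34: HIT, count now 8. Cache: [59(c=2) 87(c=2) 71(c=6) 34(c=8)]
  24. access 59: HIT, count now 3. Cache: [87(c=2) 59(c=3) 71(c=6) 34(c=8)]
  25. access 98: MISS, evict 87(c=2). Cache: [98(c=1) 59(c=3) 71(c=6) 34(c=8)]
  26. access 36: MISS, evict 98(c=1). Cache: [36(c=1) 59(c=3) 71(c=6) 34(c=8)]
  27. access 71: HIT, count now 7. Cache: [36(c=1) 59(c=3) 71(c=7) 34(c=8)]
  28. access 16: MISS, evict 36(c=1). Cache: [16(c=1) 59(c=3) 71(c=7) 34(c=8)]
  29. access 36: MISS, evict 16(c=1). Cache: [36(c=1) 59(c=3) 71(c=7) 34(c=8)]
  30. access 34: HIT, count now 9. Cache: [36(c=1) 59(c=3) 71(c=7) 34(c=9)]
  31. access 25: MISS, evict 36(c=1). Cache: [25(c=1) 59(c=3) 71(c=7) 34(c=9)]
  32. access 25: HIT, count now 2. Cache: [25(c=2) 59(c=3) 71(c=7) 34(c=9)]
  33. access 25: HIT, count now 3. Cache: [59(c=3) 25(c=3) 71(c=7) 34(c=9)]
  34. access 25: HIT, count now 4. Cache: [59(c=3) 25(c=4) 71(c=7) 34(c=9)]
Total: 21 hits, 13 misses, 9 evictions

Hit rate = 21/34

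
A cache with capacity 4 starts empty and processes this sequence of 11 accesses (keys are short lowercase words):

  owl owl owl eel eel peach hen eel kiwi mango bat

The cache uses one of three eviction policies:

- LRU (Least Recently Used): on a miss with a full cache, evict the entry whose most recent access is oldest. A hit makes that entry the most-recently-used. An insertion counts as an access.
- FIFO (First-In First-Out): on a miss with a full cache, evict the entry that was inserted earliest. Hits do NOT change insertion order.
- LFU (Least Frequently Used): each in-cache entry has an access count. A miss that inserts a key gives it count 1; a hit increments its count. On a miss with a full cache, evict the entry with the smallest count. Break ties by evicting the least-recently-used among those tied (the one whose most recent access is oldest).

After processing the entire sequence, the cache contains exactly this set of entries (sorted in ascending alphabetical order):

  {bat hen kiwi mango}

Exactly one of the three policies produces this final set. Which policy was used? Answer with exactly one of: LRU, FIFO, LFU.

Answer: FIFO

Derivation:
Simulating under each policy and comparing final sets:
  LRU: final set = {bat eel kiwi mango} -> differs
  FIFO: final set = {bat hen kiwi mango} -> MATCHES target
  LFU: final set = {bat eel mango owl} -> differs
Only FIFO produces the target set.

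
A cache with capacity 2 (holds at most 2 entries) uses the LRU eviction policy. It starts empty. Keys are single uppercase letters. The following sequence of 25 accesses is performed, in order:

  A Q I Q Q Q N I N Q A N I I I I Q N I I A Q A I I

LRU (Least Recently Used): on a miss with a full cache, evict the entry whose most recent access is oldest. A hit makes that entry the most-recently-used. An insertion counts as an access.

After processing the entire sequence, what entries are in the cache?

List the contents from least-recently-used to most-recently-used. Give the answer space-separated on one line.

LRU simulation (capacity=2):
  1. access A: MISS. Cache (LRU->MRU): [A]
  2. access Q: MISS. Cache (LRU->MRU): [A Q]
  3. access I: MISS, evict A. Cache (LRU->MRU): [Q I]
  4. access Q: HIT. Cache (LRU->MRU): [I Q]
  5. access Q: HIT. Cache (LRU->MRU): [I Q]
  6. access Q: HIT. Cache (LRU->MRU): [I Q]
  7. access N: MISS, evict I. Cache (LRU->MRU): [Q N]
  8. access I: MISS, evict Q. Cache (LRU->MRU): [N I]
  9. access N: HIT. Cache (LRU->MRU): [I N]
  10. access Q: MISS, evict I. Cache (LRU->MRU): [N Q]
  11. access A: MISS, evict N. Cache (LRU->MRU): [Q A]
  12. access N: MISS, evict Q. Cache (LRU->MRU): [A N]
  13. access I: MISS, evict A. Cache (LRU->MRU): [N I]
  14. access I: HIT. Cache (LRU->MRU): [N I]
  15. access I: HIT. Cache (LRU->MRU): [N I]
  16. access I: HIT. Cache (LRU->MRU): [N I]
  17. access Q: MISS, evict N. Cache (LRU->MRU): [I Q]
  18. access N: MISS, evict I. Cache (LRU->MRU): [Q N]
  19. access I: MISS, evict Q. Cache (LRU->MRU): [N I]
  20. access I: HIT. Cache (LRU->MRU): [N I]
  21. access A: MISS, evict N. Cache (LRU->MRU): [I A]
  22. access Q: MISS, evict I. Cache (LRU->MRU): [A Q]
  23. access A: HIT. Cache (LRU->MRU): [Q A]
  24. access I: MISS, evict Q. Cache (LRU->MRU): [A I]
  25. access I: HIT. Cache (LRU->MRU): [A I]
Total: 10 hits, 15 misses, 13 evictions

Answer: A I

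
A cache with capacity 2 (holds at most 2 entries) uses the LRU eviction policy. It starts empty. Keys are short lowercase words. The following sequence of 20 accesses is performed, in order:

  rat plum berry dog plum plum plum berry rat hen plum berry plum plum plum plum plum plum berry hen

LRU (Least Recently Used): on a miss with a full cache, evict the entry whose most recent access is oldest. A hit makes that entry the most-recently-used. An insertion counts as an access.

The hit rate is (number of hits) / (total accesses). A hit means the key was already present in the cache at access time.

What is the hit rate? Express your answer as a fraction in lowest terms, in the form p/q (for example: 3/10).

LRU simulation (capacity=2):
  1. access rat: MISS. Cache (LRU->MRU): [rat]
  2. access plum: MISS. Cache (LRU->MRU): [rat plum]
  3. access berry: MISS, evict rat. Cache (LRU->MRU): [plum berry]
  4. access dog: MISS, evict plum. Cache (LRU->MRU): [berry dog]
  5. access plum: MISS, evict berry. Cache (LRU->MRU): [dog plum]
  6. access plum: HIT. Cache (LRU->MRU): [dog plum]
  7. access plum: HIT. Cache (LRU->MRU): [dog plum]
  8. access berry: MISS, evict dog. Cache (LRU->MRU): [plum berry]
  9. access rat: MISS, evict plum. Cache (LRU->MRU): [berry rat]
  10. access hen: MISS, evict berry. Cache (LRU->MRU): [rat hen]
  11. access plum: MISS, evict rat. Cache (LRU->MRU): [hen plum]
  12. access berry: MISS, evict hen. Cache (LRU->MRU): [plum berry]
  13. access plum: HIT. Cache (LRU->MRU): [berry plum]
  14. access plum: HIT. Cache (LRU->MRU): [berry plum]
  15. access plum: HIT. Cache (LRU->MRU): [berry plum]
  16. access plum: HIT. Cache (LRU->MRU): [berry plum]
  17. access plum: HIT. Cache (LRU->MRU): [berry plum]
  18. access plum: HIT. Cache (LRU->MRU): [berry plum]
  19. access berry: HIT. Cache (LRU->MRU): [plum berry]
  20. access hen: MISS, evict plum. Cache (LRU->MRU): [berry hen]
Total: 9 hits, 11 misses, 9 evictions

Hit rate = 9/20

Answer: 9/20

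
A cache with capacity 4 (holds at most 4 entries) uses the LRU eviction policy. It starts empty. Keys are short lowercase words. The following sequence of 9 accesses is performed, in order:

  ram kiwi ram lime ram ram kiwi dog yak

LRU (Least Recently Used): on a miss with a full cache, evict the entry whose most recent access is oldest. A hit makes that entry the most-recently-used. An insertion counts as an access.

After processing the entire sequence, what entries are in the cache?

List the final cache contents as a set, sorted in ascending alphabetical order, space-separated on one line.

LRU simulation (capacity=4):
  1. access ram: MISS. Cache (LRU->MRU): [ram]
  2. access kiwi: MISS. Cache (LRU->MRU): [ram kiwi]
  3. access ram: HIT. Cache (LRU->MRU): [kiwi ram]
  4. access lime: MISS. Cache (LRU->MRU): [kiwi ram lime]
  5. access ram: HIT. Cache (LRU->MRU): [kiwi lime ram]
  6. access ram: HIT. Cache (LRU->MRU): [kiwi lime ram]
  7. access kiwi: HIT. Cache (LRU->MRU): [lime ram kiwi]
  8. access dog: MISS. Cache (LRU->MRU): [lime ram kiwi dog]
  9. access yak: MISS, evict lime. Cache (LRU->MRU): [ram kiwi dog yak]
Total: 4 hits, 5 misses, 1 evictions

Answer: dog kiwi ram yak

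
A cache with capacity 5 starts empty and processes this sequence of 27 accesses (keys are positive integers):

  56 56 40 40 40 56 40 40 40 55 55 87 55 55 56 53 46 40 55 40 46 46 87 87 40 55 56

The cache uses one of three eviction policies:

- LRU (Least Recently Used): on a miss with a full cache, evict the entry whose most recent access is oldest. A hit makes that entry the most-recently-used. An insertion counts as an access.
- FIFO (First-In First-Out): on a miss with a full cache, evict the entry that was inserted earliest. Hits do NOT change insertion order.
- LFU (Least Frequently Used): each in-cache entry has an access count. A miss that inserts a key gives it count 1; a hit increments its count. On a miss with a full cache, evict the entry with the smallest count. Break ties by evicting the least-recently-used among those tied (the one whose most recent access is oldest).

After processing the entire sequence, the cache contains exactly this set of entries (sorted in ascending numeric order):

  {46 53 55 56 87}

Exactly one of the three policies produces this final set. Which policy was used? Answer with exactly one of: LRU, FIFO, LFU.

Simulating under each policy and comparing final sets:
  LRU: final set = {40 46 55 56 87} -> differs
  FIFO: final set = {46 53 55 56 87} -> MATCHES target
  LFU: final set = {40 46 55 56 87} -> differs
Only FIFO produces the target set.

Answer: FIFO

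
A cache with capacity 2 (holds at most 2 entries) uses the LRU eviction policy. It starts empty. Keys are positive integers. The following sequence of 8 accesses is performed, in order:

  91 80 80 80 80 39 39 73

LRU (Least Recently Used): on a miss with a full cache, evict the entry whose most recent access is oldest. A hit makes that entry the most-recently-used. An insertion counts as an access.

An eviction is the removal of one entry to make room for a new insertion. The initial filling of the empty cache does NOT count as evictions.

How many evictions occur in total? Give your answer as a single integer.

LRU simulation (capacity=2):
  1. access 91: MISS. Cache (LRU->MRU): [91]
  2. access 80: MISS. Cache (LRU->MRU): [91 80]
  3. access 80: HIT. Cache (LRU->MRU): [91 80]
  4. access 80: HIT. Cache (LRU->MRU): [91 80]
  5. access 80: HIT. Cache (LRU->MRU): [91 80]
  6. access 39: MISS, evict 91. Cache (LRU->MRU): [80 39]
  7. access 39: HIT. Cache (LRU->MRU): [80 39]
  8. access 73: MISS, evict 80. Cache (LRU->MRU): [39 73]
Total: 4 hits, 4 misses, 2 evictions

Answer: 2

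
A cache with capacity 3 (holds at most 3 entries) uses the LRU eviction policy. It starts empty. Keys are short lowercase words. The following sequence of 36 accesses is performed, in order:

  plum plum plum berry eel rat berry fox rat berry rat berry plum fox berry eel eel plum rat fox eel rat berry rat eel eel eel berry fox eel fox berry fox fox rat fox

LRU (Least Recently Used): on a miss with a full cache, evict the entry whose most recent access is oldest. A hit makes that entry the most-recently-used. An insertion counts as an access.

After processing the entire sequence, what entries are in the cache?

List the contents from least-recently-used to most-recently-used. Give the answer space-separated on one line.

LRU simulation (capacity=3):
  1. access plum: MISS. Cache (LRU->MRU): [plum]
  2. access plum: HIT. Cache (LRU->MRU): [plum]
  3. access plum: HIT. Cache (LRU->MRU): [plum]
  4. access berry: MISS. Cache (LRU->MRU): [plum berry]
  5. access eel: MISS. Cache (LRU->MRU): [plum berry eel]
  6. access rat: MISS, evict plum. Cache (LRU->MRU): [berry eel rat]
  7. access berry: HIT. Cache (LRU->MRU): [eel rat berry]
  8. access fox: MISS, evict eel. Cache (LRU->MRU): [rat berry fox]
  9. access rat: HIT. Cache (LRU->MRU): [berry fox rat]
  10. access berry: HIT. Cache (LRU->MRU): [fox rat berry]
  11. access rat: HIT. Cache (LRU->MRU): [fox berry rat]
  12. access berry: HIT. Cache (LRU->MRU): [fox rat berry]
  13. access plum: MISS, evict fox. Cache (LRU->MRU): [rat berry plum]
  14. access fox: MISS, evict rat. Cache (LRU->MRU): [berry plum fox]
  15. access berry: HIT. Cache (LRU->MRU): [plum fox berry]
  16. access eel: MISS, evict plum. Cache (LRU->MRU): [fox berry eel]
  17. access eel: HIT. Cache (LRU->MRU): [fox berry eel]
  18. access plum: MISS, evict fox. Cache (LRU->MRU): [berry eel plum]
  19. access rat: MISS, evict berry. Cache (LRU->MRU): [eel plum rat]
  20. access fox: MISS, evict eel. Cache (LRU->MRU): [plum rat fox]
  21. access eel: MISS, evict plum. Cache (LRU->MRU): [rat fox eel]
  22. access rat: HIT. Cache (LRU->MRU): [fox eel rat]
  23. access berry: MISS, evict fox. Cache (LRU->MRU): [eel rat berry]
  24. access rat: HIT. Cache (LRU->MRU): [eel berry rat]
  25. access eel: HIT. Cache (LRU->MRU): [berry rat eel]
  26. access eel: HIT. Cache (LRU->MRU): [berry rat eel]
  27. access eel: HIT. Cache (LRU->MRU): [berry rat eel]
  28. access berry: HIT. Cache (LRU->MRU): [rat eel berry]
  29. access fox: MISS, evict rat. Cache (LRU->MRU): [eel berry fox]
  30. access eel: HIT. Cache (LRU->MRU): [berry fox eel]
  31. access fox: HIT. Cache (LRU->MRU): [berry eel fox]
  32. access berry: HIT. Cache (LRU->MRU): [eel fox berry]
  33. access fox: HIT. Cache (LRU->MRU): [eel berry fox]
  34. access fox: HIT. Cache (LRU->MRU): [eel berry fox]
  35. access rat: MISS, evict eel. Cache (LRU->MRU): [berry fox rat]
  36. access fox: HIT. Cache (LRU->MRU): [berry rat fox]
Total: 21 hits, 15 misses, 12 evictions

Answer: berry rat fox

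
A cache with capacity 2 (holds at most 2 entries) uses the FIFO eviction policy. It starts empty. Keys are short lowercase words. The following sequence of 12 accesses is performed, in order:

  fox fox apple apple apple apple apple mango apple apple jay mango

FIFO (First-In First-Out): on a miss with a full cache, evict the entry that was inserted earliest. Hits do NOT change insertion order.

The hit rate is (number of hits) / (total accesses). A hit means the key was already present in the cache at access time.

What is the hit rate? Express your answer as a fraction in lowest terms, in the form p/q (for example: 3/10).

Answer: 2/3

Derivation:
FIFO simulation (capacity=2):
  1. access fox: MISS. Cache (old->new): [fox]
  2. access fox: HIT. Cache (old->new): [fox]
  3. access apple: MISS. Cache (old->new): [fox apple]
  4. access apple: HIT. Cache (old->new): [fox apple]
  5. access apple: HIT. Cache (old->new): [fox apple]
  6. access apple: HIT. Cache (old->new): [fox apple]
  7. access apple: HIT. Cache (old->new): [fox apple]
  8. access mango: MISS, evict fox. Cache (old->new): [apple mango]
  9. access apple: HIT. Cache (old->new): [apple mango]
  10. access apple: HIT. Cache (old->new): [apple mango]
  11. access jay: MISS, evict apple. Cache (old->new): [mango jay]
  12. access mango: HIT. Cache (old->new): [mango jay]
Total: 8 hits, 4 misses, 2 evictions

Hit rate = 8/12 = 2/3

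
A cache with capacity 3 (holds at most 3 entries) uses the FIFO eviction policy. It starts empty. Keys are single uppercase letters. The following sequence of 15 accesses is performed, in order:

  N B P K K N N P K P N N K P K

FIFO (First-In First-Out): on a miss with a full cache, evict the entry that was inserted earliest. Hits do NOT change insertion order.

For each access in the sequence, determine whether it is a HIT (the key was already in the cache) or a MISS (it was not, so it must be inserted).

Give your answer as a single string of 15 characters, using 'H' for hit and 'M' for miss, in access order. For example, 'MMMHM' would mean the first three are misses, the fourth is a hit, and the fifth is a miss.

FIFO simulation (capacity=3):
  1. access N: MISS. Cache (old->new): [N]
  2. access B: MISS. Cache (old->new): [N B]
  3. access P: MISS. Cache (old->new): [N B P]
  4. access K: MISS, evict N. Cache (old->new): [B P K]
  5. access K: HIT. Cache (old->new): [B P K]
  6. access N: MISS, evict B. Cache (old->new): [P K N]
  7. access N: HIT. Cache (old->new): [P K N]
  8. access P: HIT. Cache (old->new): [P K N]
  9. access K: HIT. Cache (old->new): [P K N]
  10. access P: HIT. Cache (old->new): [P K N]
  11. access N: HIT. Cache (old->new): [P K N]
  12. access N: HIT. Cache (old->new): [P K N]
  13. access K: HIT. Cache (old->new): [P K N]
  14. access P: HIT. Cache (old->new): [P K N]
  15. access K: HIT. Cache (old->new): [P K N]
Total: 10 hits, 5 misses, 2 evictions

Answer: MMMMHMHHHHHHHHH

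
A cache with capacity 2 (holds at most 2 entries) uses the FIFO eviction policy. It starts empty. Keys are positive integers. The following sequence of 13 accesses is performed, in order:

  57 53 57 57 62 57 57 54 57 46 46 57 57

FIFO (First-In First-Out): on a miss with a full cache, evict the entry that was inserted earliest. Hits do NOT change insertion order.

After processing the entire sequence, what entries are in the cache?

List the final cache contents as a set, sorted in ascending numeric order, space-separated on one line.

Answer: 46 57

Derivation:
FIFO simulation (capacity=2):
  1. access 57: MISS. Cache (old->new): [57]
  2. access 53: MISS. Cache (old->new): [57 53]
  3. access 57: HIT. Cache (old->new): [57 53]
  4. access 57: HIT. Cache (old->new): [57 53]
  5. access 62: MISS, evict 57. Cache (old->new): [53 62]
  6. access 57: MISS, evict 53. Cache (old->new): [62 57]
  7. access 57: HIT. Cache (old->new): [62 57]
  8. access 54: MISS, evict 62. Cache (old->new): [57 54]
  9. access 57: HIT. Cache (old->new): [57 54]
  10. access 46: MISS, evict 57. Cache (old->new): [54 46]
  11. access 46: HIT. Cache (old->new): [54 46]
  12. access 57: MISS, evict 54. Cache (old->new): [46 57]
  13. access 57: HIT. Cache (old->new): [46 57]
Total: 6 hits, 7 misses, 5 evictions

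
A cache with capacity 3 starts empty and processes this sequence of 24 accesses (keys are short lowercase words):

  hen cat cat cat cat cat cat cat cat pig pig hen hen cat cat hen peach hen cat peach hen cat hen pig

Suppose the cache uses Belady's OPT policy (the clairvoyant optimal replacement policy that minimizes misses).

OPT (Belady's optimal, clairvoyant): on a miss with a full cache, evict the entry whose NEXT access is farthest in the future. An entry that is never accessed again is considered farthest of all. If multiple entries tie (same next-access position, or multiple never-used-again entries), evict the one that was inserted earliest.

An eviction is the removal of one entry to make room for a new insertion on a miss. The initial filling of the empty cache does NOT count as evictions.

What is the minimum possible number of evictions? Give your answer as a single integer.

Answer: 2

Derivation:
OPT (Belady) simulation (capacity=3):
  1. access hen: MISS. Cache: [hen]
  2. access cat: MISS. Cache: [hen cat]
  3. access cat: HIT. Next use of cat: step 4. Cache: [hen cat]
  4. access cat: HIT. Next use of cat: step 5. Cache: [hen cat]
  5. access cat: HIT. Next use of cat: step 6. Cache: [hen cat]
  6. access cat: HIT. Next use of cat: step 7. Cache: [hen cat]
  7. access cat: HIT. Next use of cat: step 8. Cache: [hen cat]
  8. access cat: HIT. Next use of cat: step 9. Cache: [hen cat]
  9. access cat: HIT. Next use of cat: step 14. Cache: [hen cat]
  10. access pig: MISS. Cache: [hen cat pig]
  11. access pig: HIT. Next use of pig: step 24. Cache: [hen cat pig]
  12. access hen: HIT. Next use of hen: step 13. Cache: [hen cat pig]
  13. access hen: HIT. Next use of hen: step 16. Cache: [hen cat pig]
  14. access cat: HIT. Next use of cat: step 15. Cache: [hen cat pig]
  15. access cat: HIT. Next use of cat: step 19. Cache: [hen cat pig]
  16. access hen: HIT. Next use of hen: step 18. Cache: [hen cat pig]
  17. access peach: MISS, evict pig (next use: step 24). Cache: [hen cat peach]
  18. access hen: HIT. Next use of hen: step 21. Cache: [hen cat peach]
  19. access cat: HIT. Next use of cat: step 22. Cache: [hen cat peach]
  20. access peach: HIT. Next use of peach: never. Cache: [hen cat peach]
  21. access hen: HIT. Next use of hen: step 23. Cache: [hen cat peach]
  22. access cat: HIT. Next use of cat: never. Cache: [hen cat peach]
  23. access hen: HIT. Next use of hen: never. Cache: [hen cat peach]
  24. access pig: MISS, evict hen (next use: never). Cache: [cat peach pig]
Total: 19 hits, 5 misses, 2 evictions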